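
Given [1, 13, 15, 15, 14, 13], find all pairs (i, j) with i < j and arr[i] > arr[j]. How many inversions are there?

Finding inversions in [1, 13, 15, 15, 14, 13]:

(2, 4): arr[2]=15 > arr[4]=14
(2, 5): arr[2]=15 > arr[5]=13
(3, 4): arr[3]=15 > arr[4]=14
(3, 5): arr[3]=15 > arr[5]=13
(4, 5): arr[4]=14 > arr[5]=13

Total inversions: 5

The array has 5 inversion(s): (2,4), (2,5), (3,4), (3,5), (4,5). Each pair (i,j) satisfies i < j and arr[i] > arr[j].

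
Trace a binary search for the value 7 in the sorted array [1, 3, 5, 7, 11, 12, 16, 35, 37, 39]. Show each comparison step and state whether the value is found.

Binary search for 7 in [1, 3, 5, 7, 11, 12, 16, 35, 37, 39]:

lo=0, hi=9, mid=4, arr[mid]=11 -> 11 > 7, search left half
lo=0, hi=3, mid=1, arr[mid]=3 -> 3 < 7, search right half
lo=2, hi=3, mid=2, arr[mid]=5 -> 5 < 7, search right half
lo=3, hi=3, mid=3, arr[mid]=7 -> Found target at index 3!

Binary search finds 7 at index 3 after 4 comparisons. The search repeatedly halves the search space by comparing with the middle element.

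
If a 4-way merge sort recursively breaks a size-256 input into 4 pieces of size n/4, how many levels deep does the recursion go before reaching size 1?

For divide and conquer with division factor 4:

Problem sizes at each level:
Level 0: 256
Level 1: 64
Level 2: 16
Level 3: 4
Level 4: 1

The root is level 0 and the size-1 base case is level 4 (the tree spans levels 0 through 4, i.e. 5 levels counting the root), so the depth is the number of divisions: log_4(256) = 4

The recursion tree depth is log_4(256) = 4. At each level, the problem size is divided by 4, so it takes 4 divisions to reduce to a base case of size 1. The algorithm makes 4 recursive calls at each level.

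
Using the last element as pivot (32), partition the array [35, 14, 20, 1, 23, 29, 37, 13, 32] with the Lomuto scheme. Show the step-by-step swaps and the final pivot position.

Lomuto partition with pivot = 32:

Initial array: [35, 14, 20, 1, 23, 29, 37, 13, 32]

arr[0]=35 > 32: no swap
arr[1]=14 <= 32: swap with position 0, array becomes [14, 35, 20, 1, 23, 29, 37, 13, 32]
arr[2]=20 <= 32: swap with position 1, array becomes [14, 20, 35, 1, 23, 29, 37, 13, 32]
arr[3]=1 <= 32: swap with position 2, array becomes [14, 20, 1, 35, 23, 29, 37, 13, 32]
arr[4]=23 <= 32: swap with position 3, array becomes [14, 20, 1, 23, 35, 29, 37, 13, 32]
arr[5]=29 <= 32: swap with position 4, array becomes [14, 20, 1, 23, 29, 35, 37, 13, 32]
arr[6]=37 > 32: no swap
arr[7]=13 <= 32: swap with position 5, array becomes [14, 20, 1, 23, 29, 13, 37, 35, 32]

Place pivot at position 6: [14, 20, 1, 23, 29, 13, 32, 35, 37]
Pivot position: 6

After partitioning with pivot 32, the array becomes [14, 20, 1, 23, 29, 13, 32, 35, 37]. The pivot is placed at index 6. All elements to the left of the pivot are <= 32, and all elements to the right are > 32.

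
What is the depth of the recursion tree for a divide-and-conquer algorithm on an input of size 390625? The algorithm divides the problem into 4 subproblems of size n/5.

For divide and conquer with division factor 5:

Problem sizes at each level:
Level 0: 390625
Level 1: 78125
Level 2: 15625
Level 3: 3125
Level 4: 625
Level 5: 125
Level 6: 25
Level 7: 5
Level 8: 1

The root is level 0 and the size-1 base case is level 8 (the tree spans levels 0 through 8, i.e. 9 levels counting the root), so the depth is the number of divisions: log_5(390625) = 8

The recursion tree depth is log_5(390625) = 8. At each level, the problem size is divided by 5, so it takes 8 divisions to reduce to a base case of size 1. The algorithm makes 4 recursive calls at each level.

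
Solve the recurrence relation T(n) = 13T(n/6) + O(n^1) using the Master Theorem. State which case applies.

Master Theorem for T(n) = 13T(n/6) + O(n^1):

a = 13, b = 6, c = 1
log_b(a) = log_6(13) = 1.4315

Case 1: c = 1 < log_6(13) = 1.4315
T(n) = O(n^(log_6 13))

For T(n) = 13T(n/6) + O(n^1): log_6(13) = 1.4315. This is Case 1 of the Master Theorem (c < log_b(a), work dominated by leaves), giving O(n^(log_6 13)).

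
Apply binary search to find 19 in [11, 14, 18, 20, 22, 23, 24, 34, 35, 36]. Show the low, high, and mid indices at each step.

Binary search for 19 in [11, 14, 18, 20, 22, 23, 24, 34, 35, 36]:

lo=0, hi=9, mid=4, arr[mid]=22 -> 22 > 19, search left half
lo=0, hi=3, mid=1, arr[mid]=14 -> 14 < 19, search right half
lo=2, hi=3, mid=2, arr[mid]=18 -> 18 < 19, search right half
lo=3, hi=3, mid=3, arr[mid]=20 -> 20 > 19, search left half
lo=3 > hi=2, target 19 not found

Binary search determines that 19 is not in the array after 4 comparisons. The search space was exhausted without finding the target.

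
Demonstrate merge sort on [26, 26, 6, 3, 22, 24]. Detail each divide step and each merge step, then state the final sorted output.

Merge sort trace:

Split: [26, 26, 6, 3, 22, 24] -> [26, 26, 6] and [3, 22, 24]
  Split: [26, 26, 6] -> [26] and [26, 6]
    Split: [26, 6] -> [26] and [6]
    Merge: [26] + [6] -> [6, 26]
  Merge: [26] + [6, 26] -> [6, 26, 26]
  Split: [3, 22, 24] -> [3] and [22, 24]
    Split: [22, 24] -> [22] and [24]
    Merge: [22] + [24] -> [22, 24]
  Merge: [3] + [22, 24] -> [3, 22, 24]
Merge: [6, 26, 26] + [3, 22, 24] -> [3, 6, 22, 24, 26, 26]

Final sorted array: [3, 6, 22, 24, 26, 26]

The merge sort proceeds by recursively splitting the array and merging sorted halves.
After all merges, the sorted array is [3, 6, 22, 24, 26, 26].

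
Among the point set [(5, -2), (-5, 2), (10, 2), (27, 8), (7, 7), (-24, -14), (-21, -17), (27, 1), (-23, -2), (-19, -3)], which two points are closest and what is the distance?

Computing all pairwise distances among 10 points:

d((5, -2), (-5, 2)) = 10.7703
d((5, -2), (10, 2)) = 6.4031
d((5, -2), (27, 8)) = 24.1661
d((5, -2), (7, 7)) = 9.2195
d((5, -2), (-24, -14)) = 31.3847
d((5, -2), (-21, -17)) = 30.0167
d((5, -2), (27, 1)) = 22.2036
d((5, -2), (-23, -2)) = 28.0
d((5, -2), (-19, -3)) = 24.0208
d((-5, 2), (10, 2)) = 15.0
d((-5, 2), (27, 8)) = 32.5576
d((-5, 2), (7, 7)) = 13.0
d((-5, 2), (-24, -14)) = 24.8395
d((-5, 2), (-21, -17)) = 24.8395
d((-5, 2), (27, 1)) = 32.0156
d((-5, 2), (-23, -2)) = 18.4391
d((-5, 2), (-19, -3)) = 14.8661
d((10, 2), (27, 8)) = 18.0278
d((10, 2), (7, 7)) = 5.831
d((10, 2), (-24, -14)) = 37.5766
d((10, 2), (-21, -17)) = 36.3593
d((10, 2), (27, 1)) = 17.0294
d((10, 2), (-23, -2)) = 33.2415
d((10, 2), (-19, -3)) = 29.4279
d((27, 8), (7, 7)) = 20.025
d((27, 8), (-24, -14)) = 55.5428
d((27, 8), (-21, -17)) = 54.1202
d((27, 8), (27, 1)) = 7.0
d((27, 8), (-23, -2)) = 50.9902
d((27, 8), (-19, -3)) = 47.2969
d((7, 7), (-24, -14)) = 37.4433
d((7, 7), (-21, -17)) = 36.8782
d((7, 7), (27, 1)) = 20.8806
d((7, 7), (-23, -2)) = 31.3209
d((7, 7), (-19, -3)) = 27.8568
d((-24, -14), (-21, -17)) = 4.2426
d((-24, -14), (27, 1)) = 53.1601
d((-24, -14), (-23, -2)) = 12.0416
d((-24, -14), (-19, -3)) = 12.083
d((-21, -17), (27, 1)) = 51.264
d((-21, -17), (-23, -2)) = 15.1327
d((-21, -17), (-19, -3)) = 14.1421
d((27, 1), (-23, -2)) = 50.0899
d((27, 1), (-19, -3)) = 46.1736
d((-23, -2), (-19, -3)) = 4.1231 <-- minimum

Closest pair: (-23, -2) and (-19, -3) with distance 4.1231

The closest pair is (-23, -2) and (-19, -3) with Euclidean distance 4.1231. For 10 points, brute-force pairwise comparison is shown above. For large n, the divide-and-conquer algorithm (sort by x, recurse on halves, check the dividing strip) achieves O(n log n).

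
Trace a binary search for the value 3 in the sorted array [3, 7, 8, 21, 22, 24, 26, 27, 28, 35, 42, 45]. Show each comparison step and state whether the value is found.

Binary search for 3 in [3, 7, 8, 21, 22, 24, 26, 27, 28, 35, 42, 45]:

lo=0, hi=11, mid=5, arr[mid]=24 -> 24 > 3, search left half
lo=0, hi=4, mid=2, arr[mid]=8 -> 8 > 3, search left half
lo=0, hi=1, mid=0, arr[mid]=3 -> Found target at index 0!

Binary search finds 3 at index 0 after 3 comparisons. The search repeatedly halves the search space by comparing with the middle element.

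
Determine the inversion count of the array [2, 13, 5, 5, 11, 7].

Finding inversions in [2, 13, 5, 5, 11, 7]:

(1, 2): arr[1]=13 > arr[2]=5
(1, 3): arr[1]=13 > arr[3]=5
(1, 4): arr[1]=13 > arr[4]=11
(1, 5): arr[1]=13 > arr[5]=7
(4, 5): arr[4]=11 > arr[5]=7

Total inversions: 5

The array has 5 inversion(s): (1,2), (1,3), (1,4), (1,5), (4,5). Each pair (i,j) satisfies i < j and arr[i] > arr[j].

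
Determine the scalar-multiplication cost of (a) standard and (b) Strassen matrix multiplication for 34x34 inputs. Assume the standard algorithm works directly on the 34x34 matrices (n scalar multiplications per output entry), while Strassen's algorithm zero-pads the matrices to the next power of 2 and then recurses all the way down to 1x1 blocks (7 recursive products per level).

Matrix multiplication for 34x34 matrices:

Strassen's algorithm requires power-of-2 dimensions. Pad 34x34 to 64x64 (next power of 2).

Standard algorithm: 34^3 = 39304 multiplications
Strassen's algorithm: 7^(log2(64)) = 7^6 = 117649 multiplications
Difference: 39304 - 117649 = -78345 (Strassen uses MORE here due to padding overhead — for small or just-over-power-of-2 n, padding can outweigh the per-level savings)

Standard: 39304 multiplications (34^3). Strassen: 117649 multiplications (7^6, after padding to 64x64). Strassen reduces 8 recursive multiplications to 7 at each level.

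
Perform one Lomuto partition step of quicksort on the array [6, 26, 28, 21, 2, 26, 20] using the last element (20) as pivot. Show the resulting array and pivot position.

Lomuto partition with pivot = 20:

Initial array: [6, 26, 28, 21, 2, 26, 20]

arr[0]=6 <= 20: swap with position 0, array becomes [6, 26, 28, 21, 2, 26, 20]
arr[1]=26 > 20: no swap
arr[2]=28 > 20: no swap
arr[3]=21 > 20: no swap
arr[4]=2 <= 20: swap with position 1, array becomes [6, 2, 28, 21, 26, 26, 20]
arr[5]=26 > 20: no swap

Place pivot at position 2: [6, 2, 20, 21, 26, 26, 28]
Pivot position: 2

After partitioning with pivot 20, the array becomes [6, 2, 20, 21, 26, 26, 28]. The pivot is placed at index 2. All elements to the left of the pivot are <= 20, and all elements to the right are > 20.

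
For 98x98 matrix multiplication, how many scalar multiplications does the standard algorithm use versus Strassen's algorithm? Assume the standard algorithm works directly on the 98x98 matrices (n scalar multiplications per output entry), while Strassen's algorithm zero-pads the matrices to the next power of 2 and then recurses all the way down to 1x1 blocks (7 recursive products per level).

Matrix multiplication for 98x98 matrices:

Strassen's algorithm requires power-of-2 dimensions. Pad 98x98 to 128x128 (next power of 2).

Standard algorithm: 98^3 = 941192 multiplications
Strassen's algorithm: 7^(log2(128)) = 7^7 = 823543 multiplications
Savings: 941192 - 823543 = 117649 multiplications

Standard: 941192 multiplications (98^3). Strassen: 823543 multiplications (7^7, after padding to 128x128). Strassen reduces 8 recursive multiplications to 7 at each level.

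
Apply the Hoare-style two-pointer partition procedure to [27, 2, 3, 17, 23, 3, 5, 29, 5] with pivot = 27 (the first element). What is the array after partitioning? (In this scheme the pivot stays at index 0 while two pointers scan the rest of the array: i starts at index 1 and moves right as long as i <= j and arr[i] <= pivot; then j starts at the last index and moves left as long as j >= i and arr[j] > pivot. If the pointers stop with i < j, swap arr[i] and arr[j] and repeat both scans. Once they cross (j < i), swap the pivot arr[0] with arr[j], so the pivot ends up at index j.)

Hoare-style two-pointer partition with pivot = 27:

Initial array: [27, 2, 3, 17, 23, 3, 5, 29, 5]

Pointers start at i = 1, j = 8.
i stops at index 7 (arr[7]=29 > 27), j stops at index 8 (arr[8]=5 <= 27): swap arr[7] and arr[8], array becomes [27, 2, 3, 17, 23, 3, 5, 5, 29]
i ends at 8, j ends at 7: the pointers have crossed (j < i), so scanning stops.

Swap pivot arr[0] with arr[7] to place pivot at position 7: [5, 2, 3, 17, 23, 3, 5, 27, 29]
Pivot position: 7

After partitioning with pivot 27, the array becomes [5, 2, 3, 17, 23, 3, 5, 27, 29]. The pivot is placed at index 7. All elements to the left of the pivot are <= 27, and all elements to the right are > 27.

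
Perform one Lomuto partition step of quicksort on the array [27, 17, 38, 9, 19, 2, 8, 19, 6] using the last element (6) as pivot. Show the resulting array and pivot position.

Lomuto partition with pivot = 6:

Initial array: [27, 17, 38, 9, 19, 2, 8, 19, 6]

arr[0]=27 > 6: no swap
arr[1]=17 > 6: no swap
arr[2]=38 > 6: no swap
arr[3]=9 > 6: no swap
arr[4]=19 > 6: no swap
arr[5]=2 <= 6: swap with position 0, array becomes [2, 17, 38, 9, 19, 27, 8, 19, 6]
arr[6]=8 > 6: no swap
arr[7]=19 > 6: no swap

Place pivot at position 1: [2, 6, 38, 9, 19, 27, 8, 19, 17]
Pivot position: 1

After partitioning with pivot 6, the array becomes [2, 6, 38, 9, 19, 27, 8, 19, 17]. The pivot is placed at index 1. All elements to the left of the pivot are <= 6, and all elements to the right are > 6.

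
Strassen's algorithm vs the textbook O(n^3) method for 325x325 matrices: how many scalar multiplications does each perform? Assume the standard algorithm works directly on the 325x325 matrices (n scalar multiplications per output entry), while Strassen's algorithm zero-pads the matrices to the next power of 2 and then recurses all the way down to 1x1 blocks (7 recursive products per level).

Matrix multiplication for 325x325 matrices:

Strassen's algorithm requires power-of-2 dimensions. Pad 325x325 to 512x512 (next power of 2).

Standard algorithm: 325^3 = 34328125 multiplications
Strassen's algorithm: 7^(log2(512)) = 7^9 = 40353607 multiplications
Difference: 34328125 - 40353607 = -6025482 (Strassen uses MORE here due to padding overhead — for small or just-over-power-of-2 n, padding can outweigh the per-level savings)

Standard: 34328125 multiplications (325^3). Strassen: 40353607 multiplications (7^9, after padding to 512x512). Strassen reduces 8 recursive multiplications to 7 at each level.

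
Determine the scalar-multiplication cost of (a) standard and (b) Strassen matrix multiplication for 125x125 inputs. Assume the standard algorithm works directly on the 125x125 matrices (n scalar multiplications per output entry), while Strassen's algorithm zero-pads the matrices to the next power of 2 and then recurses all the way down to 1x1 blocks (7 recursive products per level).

Matrix multiplication for 125x125 matrices:

Strassen's algorithm requires power-of-2 dimensions. Pad 125x125 to 128x128 (next power of 2).

Standard algorithm: 125^3 = 1953125 multiplications
Strassen's algorithm: 7^(log2(128)) = 7^7 = 823543 multiplications
Savings: 1953125 - 823543 = 1129582 multiplications

Standard: 1953125 multiplications (125^3). Strassen: 823543 multiplications (7^7, after padding to 128x128). Strassen reduces 8 recursive multiplications to 7 at each level.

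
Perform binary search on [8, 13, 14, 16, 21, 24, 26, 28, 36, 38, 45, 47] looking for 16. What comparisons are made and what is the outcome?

Binary search for 16 in [8, 13, 14, 16, 21, 24, 26, 28, 36, 38, 45, 47]:

lo=0, hi=11, mid=5, arr[mid]=24 -> 24 > 16, search left half
lo=0, hi=4, mid=2, arr[mid]=14 -> 14 < 16, search right half
lo=3, hi=4, mid=3, arr[mid]=16 -> Found target at index 3!

Binary search finds 16 at index 3 after 3 comparisons. The search repeatedly halves the search space by comparing with the middle element.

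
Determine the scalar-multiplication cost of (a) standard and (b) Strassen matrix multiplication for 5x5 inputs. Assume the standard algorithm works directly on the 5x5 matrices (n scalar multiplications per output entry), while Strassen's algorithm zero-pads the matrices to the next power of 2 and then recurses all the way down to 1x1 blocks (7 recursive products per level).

Matrix multiplication for 5x5 matrices:

Strassen's algorithm requires power-of-2 dimensions. Pad 5x5 to 8x8 (next power of 2).

Standard algorithm: 5^3 = 125 multiplications
Strassen's algorithm: 7^(log2(8)) = 7^3 = 343 multiplications
Difference: 125 - 343 = -218 (Strassen uses MORE here due to padding overhead — for small or just-over-power-of-2 n, padding can outweigh the per-level savings)

Standard: 125 multiplications (5^3). Strassen: 343 multiplications (7^3, after padding to 8x8). Strassen reduces 8 recursive multiplications to 7 at each level.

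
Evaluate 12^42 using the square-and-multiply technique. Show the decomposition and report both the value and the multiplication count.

Computing 12^42 by squaring (build up from 12^1; each line after the first costs one multiplication):

12^1 = 12
12^2 = (12^1)^2 = 12^2 = 144
12^4 = (12^2)^2 = 144^2 = 20736
12^5 = 12 * 12^4 = 12 * 20736 = 248832
12^10 = (12^5)^2 = 248832^2 = 61917364224
12^20 = (12^10)^2 = 61917364224^2 = 3833759992447475122176
12^21 = 12 * 12^20 = 12 * 3833759992447475122176 = 46005119909369701466112
12^42 = (12^21)^2 = 46005119909369701466112^2 = 2116471057875484488839167999221661362284396544

Result: 2116471057875484488839167999221661362284396544
Multiplications needed: 7 (7 lines after 12^1)

12^42 = 2116471057875484488839167999221661362284396544. Using exponentiation by squaring, this requires 7 multiplications. The key idea: if the exponent is even, square the half-power; if odd, multiply by the base once.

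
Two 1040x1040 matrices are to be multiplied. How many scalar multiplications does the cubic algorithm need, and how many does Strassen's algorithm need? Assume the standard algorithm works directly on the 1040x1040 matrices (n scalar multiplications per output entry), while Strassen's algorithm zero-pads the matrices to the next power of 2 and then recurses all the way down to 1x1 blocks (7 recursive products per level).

Matrix multiplication for 1040x1040 matrices:

Strassen's algorithm requires power-of-2 dimensions. Pad 1040x1040 to 2048x2048 (next power of 2).

Standard algorithm: 1040^3 = 1124864000 multiplications
Strassen's algorithm: 7^(log2(2048)) = 7^11 = 1977326743 multiplications
Difference: 1124864000 - 1977326743 = -852462743 (Strassen uses MORE here due to padding overhead — for small or just-over-power-of-2 n, padding can outweigh the per-level savings)

Standard: 1124864000 multiplications (1040^3). Strassen: 1977326743 multiplications (7^11, after padding to 2048x2048). Strassen reduces 8 recursive multiplications to 7 at each level.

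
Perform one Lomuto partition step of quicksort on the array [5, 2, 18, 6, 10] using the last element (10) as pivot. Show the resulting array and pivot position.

Lomuto partition with pivot = 10:

Initial array: [5, 2, 18, 6, 10]

arr[0]=5 <= 10: swap with position 0, array becomes [5, 2, 18, 6, 10]
arr[1]=2 <= 10: swap with position 1, array becomes [5, 2, 18, 6, 10]
arr[2]=18 > 10: no swap
arr[3]=6 <= 10: swap with position 2, array becomes [5, 2, 6, 18, 10]

Place pivot at position 3: [5, 2, 6, 10, 18]
Pivot position: 3

After partitioning with pivot 10, the array becomes [5, 2, 6, 10, 18]. The pivot is placed at index 3. All elements to the left of the pivot are <= 10, and all elements to the right are > 10.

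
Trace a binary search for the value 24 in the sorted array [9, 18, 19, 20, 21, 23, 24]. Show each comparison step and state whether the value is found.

Binary search for 24 in [9, 18, 19, 20, 21, 23, 24]:

lo=0, hi=6, mid=3, arr[mid]=20 -> 20 < 24, search right half
lo=4, hi=6, mid=5, arr[mid]=23 -> 23 < 24, search right half
lo=6, hi=6, mid=6, arr[mid]=24 -> Found target at index 6!

Binary search finds 24 at index 6 after 3 comparisons. The search repeatedly halves the search space by comparing with the middle element.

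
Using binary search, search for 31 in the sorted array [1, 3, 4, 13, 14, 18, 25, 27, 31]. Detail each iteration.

Binary search for 31 in [1, 3, 4, 13, 14, 18, 25, 27, 31]:

lo=0, hi=8, mid=4, arr[mid]=14 -> 14 < 31, search right half
lo=5, hi=8, mid=6, arr[mid]=25 -> 25 < 31, search right half
lo=7, hi=8, mid=7, arr[mid]=27 -> 27 < 31, search right half
lo=8, hi=8, mid=8, arr[mid]=31 -> Found target at index 8!

Binary search finds 31 at index 8 after 4 comparisons. The search repeatedly halves the search space by comparing with the middle element.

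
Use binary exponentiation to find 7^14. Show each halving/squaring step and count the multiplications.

Computing 7^14 by squaring (build up from 7^1; each line after the first costs one multiplication):

7^1 = 7
7^2 = (7^1)^2 = 7^2 = 49
7^3 = 7 * 7^2 = 7 * 49 = 343
7^6 = (7^3)^2 = 343^2 = 117649
7^7 = 7 * 7^6 = 7 * 117649 = 823543
7^14 = (7^7)^2 = 823543^2 = 678223072849

Result: 678223072849
Multiplications needed: 5 (5 lines after 7^1)

7^14 = 678223072849. Using exponentiation by squaring, this requires 5 multiplications. The key idea: if the exponent is even, square the half-power; if odd, multiply by the base once.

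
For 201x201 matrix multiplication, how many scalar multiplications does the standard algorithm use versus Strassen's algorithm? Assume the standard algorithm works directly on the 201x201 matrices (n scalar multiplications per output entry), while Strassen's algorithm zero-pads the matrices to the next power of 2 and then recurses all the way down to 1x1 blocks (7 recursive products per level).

Matrix multiplication for 201x201 matrices:

Strassen's algorithm requires power-of-2 dimensions. Pad 201x201 to 256x256 (next power of 2).

Standard algorithm: 201^3 = 8120601 multiplications
Strassen's algorithm: 7^(log2(256)) = 7^8 = 5764801 multiplications
Savings: 8120601 - 5764801 = 2355800 multiplications

Standard: 8120601 multiplications (201^3). Strassen: 5764801 multiplications (7^8, after padding to 256x256). Strassen reduces 8 recursive multiplications to 7 at each level.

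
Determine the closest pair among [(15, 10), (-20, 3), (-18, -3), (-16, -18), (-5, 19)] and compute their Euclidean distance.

Computing all pairwise distances among 5 points:

d((15, 10), (-20, 3)) = 35.6931
d((15, 10), (-18, -3)) = 35.4683
d((15, 10), (-16, -18)) = 41.7732
d((15, 10), (-5, 19)) = 21.9317
d((-20, 3), (-18, -3)) = 6.3246 <-- minimum
d((-20, 3), (-16, -18)) = 21.3776
d((-20, 3), (-5, 19)) = 21.9317
d((-18, -3), (-16, -18)) = 15.1327
d((-18, -3), (-5, 19)) = 25.5539
d((-16, -18), (-5, 19)) = 38.6005

Closest pair: (-20, 3) and (-18, -3) with distance 6.3246

The closest pair is (-20, 3) and (-18, -3) with Euclidean distance 6.3246. For 5 points, brute-force pairwise comparison is shown above. For large n, the divide-and-conquer algorithm (sort by x, recurse on halves, check the dividing strip) achieves O(n log n).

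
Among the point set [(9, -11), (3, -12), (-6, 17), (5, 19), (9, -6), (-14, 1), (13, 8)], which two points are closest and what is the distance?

Computing all pairwise distances among 7 points:

d((9, -11), (3, -12)) = 6.0828
d((9, -11), (-6, 17)) = 31.7648
d((9, -11), (5, 19)) = 30.2655
d((9, -11), (9, -6)) = 5.0 <-- minimum
d((9, -11), (-14, 1)) = 25.9422
d((9, -11), (13, 8)) = 19.4165
d((3, -12), (-6, 17)) = 30.3645
d((3, -12), (5, 19)) = 31.0644
d((3, -12), (9, -6)) = 8.4853
d((3, -12), (-14, 1)) = 21.4009
d((3, -12), (13, 8)) = 22.3607
d((-6, 17), (5, 19)) = 11.1803
d((-6, 17), (9, -6)) = 27.4591
d((-6, 17), (-14, 1)) = 17.8885
d((-6, 17), (13, 8)) = 21.0238
d((5, 19), (9, -6)) = 25.318
d((5, 19), (-14, 1)) = 26.1725
d((5, 19), (13, 8)) = 13.6015
d((9, -6), (-14, 1)) = 24.0416
d((9, -6), (13, 8)) = 14.5602
d((-14, 1), (13, 8)) = 27.8927

Closest pair: (9, -11) and (9, -6) with distance 5.0

The closest pair is (9, -11) and (9, -6) with Euclidean distance 5.0. For 7 points, brute-force pairwise comparison is shown above. For large n, the divide-and-conquer algorithm (sort by x, recurse on halves, check the dividing strip) achieves O(n log n).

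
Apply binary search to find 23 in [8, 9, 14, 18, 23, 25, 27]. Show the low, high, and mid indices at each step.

Binary search for 23 in [8, 9, 14, 18, 23, 25, 27]:

lo=0, hi=6, mid=3, arr[mid]=18 -> 18 < 23, search right half
lo=4, hi=6, mid=5, arr[mid]=25 -> 25 > 23, search left half
lo=4, hi=4, mid=4, arr[mid]=23 -> Found target at index 4!

Binary search finds 23 at index 4 after 3 comparisons. The search repeatedly halves the search space by comparing with the middle element.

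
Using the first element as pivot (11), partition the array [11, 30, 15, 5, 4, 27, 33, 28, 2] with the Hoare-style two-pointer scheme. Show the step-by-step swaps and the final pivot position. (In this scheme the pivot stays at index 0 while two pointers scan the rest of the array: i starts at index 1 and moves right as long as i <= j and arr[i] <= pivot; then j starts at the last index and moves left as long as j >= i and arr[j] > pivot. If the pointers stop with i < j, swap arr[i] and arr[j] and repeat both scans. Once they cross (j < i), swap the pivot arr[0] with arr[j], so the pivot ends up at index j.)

Hoare-style two-pointer partition with pivot = 11:

Initial array: [11, 30, 15, 5, 4, 27, 33, 28, 2]

Pointers start at i = 1, j = 8.
i stops at index 1 (arr[1]=30 > 11), j stops at index 8 (arr[8]=2 <= 11): swap arr[1] and arr[8], array becomes [11, 2, 15, 5, 4, 27, 33, 28, 30]
i stops at index 2 (arr[2]=15 > 11), j stops at index 4 (arr[4]=4 <= 11): swap arr[2] and arr[4], array becomes [11, 2, 4, 5, 15, 27, 33, 28, 30]
i ends at 4, j ends at 3: the pointers have crossed (j < i), so scanning stops.

Swap pivot arr[0] with arr[3] to place pivot at position 3: [5, 2, 4, 11, 15, 27, 33, 28, 30]
Pivot position: 3

After partitioning with pivot 11, the array becomes [5, 2, 4, 11, 15, 27, 33, 28, 30]. The pivot is placed at index 3. All elements to the left of the pivot are <= 11, and all elements to the right are > 11.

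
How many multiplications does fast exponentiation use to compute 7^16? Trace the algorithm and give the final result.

Computing 7^16 by squaring (build up from 7^1; each line after the first costs one multiplication):

7^1 = 7
7^2 = (7^1)^2 = 7^2 = 49
7^4 = (7^2)^2 = 49^2 = 2401
7^8 = (7^4)^2 = 2401^2 = 5764801
7^16 = (7^8)^2 = 5764801^2 = 33232930569601

Result: 33232930569601
Multiplications needed: 4 (4 lines after 7^1)

7^16 = 33232930569601. Using exponentiation by squaring, this requires 4 multiplications. The key idea: if the exponent is even, square the half-power; if odd, multiply by the base once.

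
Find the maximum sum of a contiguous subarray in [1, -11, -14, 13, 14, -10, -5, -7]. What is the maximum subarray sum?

Using Kadane's algorithm on [1, -11, -14, 13, 14, -10, -5, -7]:

Scanning through the array:
Position 1 (value -11): max_ending_here = -10, max_so_far = 1
Position 2 (value -14): max_ending_here = -14, max_so_far = 1
Position 3 (value 13): max_ending_here = 13, max_so_far = 13
Position 4 (value 14): max_ending_here = 27, max_so_far = 27
Position 5 (value -10): max_ending_here = 17, max_so_far = 27
Position 6 (value -5): max_ending_here = 12, max_so_far = 27
Position 7 (value -7): max_ending_here = 5, max_so_far = 27

Maximum subarray: [13, 14]
Maximum sum: 27

The maximum subarray is [13, 14] with sum 27. This subarray runs from index 3 to index 4.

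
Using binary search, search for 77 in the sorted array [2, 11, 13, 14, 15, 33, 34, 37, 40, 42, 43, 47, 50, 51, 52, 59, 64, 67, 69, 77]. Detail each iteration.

Binary search for 77 in [2, 11, 13, 14, 15, 33, 34, 37, 40, 42, 43, 47, 50, 51, 52, 59, 64, 67, 69, 77]:

lo=0, hi=19, mid=9, arr[mid]=42 -> 42 < 77, search right half
lo=10, hi=19, mid=14, arr[mid]=52 -> 52 < 77, search right half
lo=15, hi=19, mid=17, arr[mid]=67 -> 67 < 77, search right half
lo=18, hi=19, mid=18, arr[mid]=69 -> 69 < 77, search right half
lo=19, hi=19, mid=19, arr[mid]=77 -> Found target at index 19!

Binary search finds 77 at index 19 after 5 comparisons. The search repeatedly halves the search space by comparing with the middle element.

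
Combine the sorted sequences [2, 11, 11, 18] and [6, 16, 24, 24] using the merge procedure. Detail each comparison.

Merging process:

Compare 2 vs 6: take 2 from left. Merged: [2]
Compare 11 vs 6: take 6 from right. Merged: [2, 6]
Compare 11 vs 16: take 11 from left. Merged: [2, 6, 11]
Compare 11 vs 16: take 11 from left. Merged: [2, 6, 11, 11]
Compare 18 vs 16: take 16 from right. Merged: [2, 6, 11, 11, 16]
Compare 18 vs 24: take 18 from left. Merged: [2, 6, 11, 11, 16, 18]
Append remaining from right: [24, 24]. Merged: [2, 6, 11, 11, 16, 18, 24, 24]

Final merged array: [2, 6, 11, 11, 16, 18, 24, 24]
Total comparisons: 6

The merged array is [2, 6, 11, 11, 16, 18, 24, 24], requiring 6 comparisons. The merge step runs in O(n) time where n is the total number of elements.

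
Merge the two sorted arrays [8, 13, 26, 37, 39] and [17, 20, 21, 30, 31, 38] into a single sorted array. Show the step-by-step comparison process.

Merging process:

Compare 8 vs 17: take 8 from left. Merged: [8]
Compare 13 vs 17: take 13 from left. Merged: [8, 13]
Compare 26 vs 17: take 17 from right. Merged: [8, 13, 17]
Compare 26 vs 20: take 20 from right. Merged: [8, 13, 17, 20]
Compare 26 vs 21: take 21 from right. Merged: [8, 13, 17, 20, 21]
Compare 26 vs 30: take 26 from left. Merged: [8, 13, 17, 20, 21, 26]
Compare 37 vs 30: take 30 from right. Merged: [8, 13, 17, 20, 21, 26, 30]
Compare 37 vs 31: take 31 from right. Merged: [8, 13, 17, 20, 21, 26, 30, 31]
Compare 37 vs 38: take 37 from left. Merged: [8, 13, 17, 20, 21, 26, 30, 31, 37]
Compare 39 vs 38: take 38 from right. Merged: [8, 13, 17, 20, 21, 26, 30, 31, 37, 38]
Append remaining from left: [39]. Merged: [8, 13, 17, 20, 21, 26, 30, 31, 37, 38, 39]

Final merged array: [8, 13, 17, 20, 21, 26, 30, 31, 37, 38, 39]
Total comparisons: 10

The merged array is [8, 13, 17, 20, 21, 26, 30, 31, 37, 38, 39], requiring 10 comparisons. The merge step runs in O(n) time where n is the total number of elements.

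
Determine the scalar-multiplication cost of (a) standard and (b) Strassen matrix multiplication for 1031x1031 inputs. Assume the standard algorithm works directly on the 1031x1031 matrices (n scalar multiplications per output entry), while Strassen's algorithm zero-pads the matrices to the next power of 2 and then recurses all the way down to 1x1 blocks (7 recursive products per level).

Matrix multiplication for 1031x1031 matrices:

Strassen's algorithm requires power-of-2 dimensions. Pad 1031x1031 to 2048x2048 (next power of 2).

Standard algorithm: 1031^3 = 1095912791 multiplications
Strassen's algorithm: 7^(log2(2048)) = 7^11 = 1977326743 multiplications
Difference: 1095912791 - 1977326743 = -881413952 (Strassen uses MORE here due to padding overhead — for small or just-over-power-of-2 n, padding can outweigh the per-level savings)

Standard: 1095912791 multiplications (1031^3). Strassen: 1977326743 multiplications (7^11, after padding to 2048x2048). Strassen reduces 8 recursive multiplications to 7 at each level.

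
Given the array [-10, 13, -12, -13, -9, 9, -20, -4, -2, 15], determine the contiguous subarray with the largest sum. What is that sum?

Using Kadane's algorithm on [-10, 13, -12, -13, -9, 9, -20, -4, -2, 15]:

Scanning through the array:
Position 1 (value 13): max_ending_here = 13, max_so_far = 13
Position 2 (value -12): max_ending_here = 1, max_so_far = 13
Position 3 (value -13): max_ending_here = -12, max_so_far = 13
Position 4 (value -9): max_ending_here = -9, max_so_far = 13
Position 5 (value 9): max_ending_here = 9, max_so_far = 13
Position 6 (value -20): max_ending_here = -11, max_so_far = 13
Position 7 (value -4): max_ending_here = -4, max_so_far = 13
Position 8 (value -2): max_ending_here = -2, max_so_far = 13
Position 9 (value 15): max_ending_here = 15, max_so_far = 15

Maximum subarray: [15]
Maximum sum: 15

The maximum subarray is [15] with sum 15. This subarray runs from index 9 to index 9.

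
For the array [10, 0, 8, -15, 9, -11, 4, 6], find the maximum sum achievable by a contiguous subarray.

Using Kadane's algorithm on [10, 0, 8, -15, 9, -11, 4, 6]:

Scanning through the array:
Position 1 (value 0): max_ending_here = 10, max_so_far = 10
Position 2 (value 8): max_ending_here = 18, max_so_far = 18
Position 3 (value -15): max_ending_here = 3, max_so_far = 18
Position 4 (value 9): max_ending_here = 12, max_so_far = 18
Position 5 (value -11): max_ending_here = 1, max_so_far = 18
Position 6 (value 4): max_ending_here = 5, max_so_far = 18
Position 7 (value 6): max_ending_here = 11, max_so_far = 18

Maximum subarray: [10, 0, 8]
Maximum sum: 18

The maximum subarray is [10, 0, 8] with sum 18. This subarray runs from index 0 to index 2.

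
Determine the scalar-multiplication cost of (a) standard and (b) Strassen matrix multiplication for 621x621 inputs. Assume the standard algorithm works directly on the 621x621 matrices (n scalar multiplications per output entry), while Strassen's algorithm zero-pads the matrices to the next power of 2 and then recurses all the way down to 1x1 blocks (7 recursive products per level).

Matrix multiplication for 621x621 matrices:

Strassen's algorithm requires power-of-2 dimensions. Pad 621x621 to 1024x1024 (next power of 2).

Standard algorithm: 621^3 = 239483061 multiplications
Strassen's algorithm: 7^(log2(1024)) = 7^10 = 282475249 multiplications
Difference: 239483061 - 282475249 = -42992188 (Strassen uses MORE here due to padding overhead — for small or just-over-power-of-2 n, padding can outweigh the per-level savings)

Standard: 239483061 multiplications (621^3). Strassen: 282475249 multiplications (7^10, after padding to 1024x1024). Strassen reduces 8 recursive multiplications to 7 at each level.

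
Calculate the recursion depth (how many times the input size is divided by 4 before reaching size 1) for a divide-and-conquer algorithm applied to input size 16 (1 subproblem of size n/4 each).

For divide and conquer with division factor 4:

Problem sizes at each level:
Level 0: 16
Level 1: 4
Level 2: 1

The root is level 0 and the size-1 base case is level 2 (the tree spans levels 0 through 2, i.e. 3 levels counting the root), so the depth is the number of divisions: log_4(16) = 2

The recursion tree depth is log_4(16) = 2. At each level, the problem size is divided by 4, so it takes 2 divisions to reduce to a base case of size 1. The algorithm makes 1 recursive call at each level.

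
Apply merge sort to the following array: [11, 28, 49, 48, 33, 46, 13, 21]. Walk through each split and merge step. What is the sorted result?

Merge sort trace:

Split: [11, 28, 49, 48, 33, 46, 13, 21] -> [11, 28, 49, 48] and [33, 46, 13, 21]
  Split: [11, 28, 49, 48] -> [11, 28] and [49, 48]
    Split: [11, 28] -> [11] and [28]
    Merge: [11] + [28] -> [11, 28]
    Split: [49, 48] -> [49] and [48]
    Merge: [49] + [48] -> [48, 49]
  Merge: [11, 28] + [48, 49] -> [11, 28, 48, 49]
  Split: [33, 46, 13, 21] -> [33, 46] and [13, 21]
    Split: [33, 46] -> [33] and [46]
    Merge: [33] + [46] -> [33, 46]
    Split: [13, 21] -> [13] and [21]
    Merge: [13] + [21] -> [13, 21]
  Merge: [33, 46] + [13, 21] -> [13, 21, 33, 46]
Merge: [11, 28, 48, 49] + [13, 21, 33, 46] -> [11, 13, 21, 28, 33, 46, 48, 49]

Final sorted array: [11, 13, 21, 28, 33, 46, 48, 49]

The merge sort proceeds by recursively splitting the array and merging sorted halves.
After all merges, the sorted array is [11, 13, 21, 28, 33, 46, 48, 49].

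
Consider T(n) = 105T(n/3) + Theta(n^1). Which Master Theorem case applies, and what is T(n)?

Master Theorem for T(n) = 105T(n/3) + O(n^1):

a = 105, b = 3, c = 1
log_b(a) = log_3(105) = 4.2362

Case 1: c = 1 < log_3(105) = 4.2362
T(n) = O(n^(log_3 105))

For T(n) = 105T(n/3) + O(n^1): log_3(105) = 4.2362. This is Case 1 of the Master Theorem (c < log_b(a), work dominated by leaves), giving O(n^(log_3 105)).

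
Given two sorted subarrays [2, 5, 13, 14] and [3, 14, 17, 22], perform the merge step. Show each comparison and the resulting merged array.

Merging process:

Compare 2 vs 3: take 2 from left. Merged: [2]
Compare 5 vs 3: take 3 from right. Merged: [2, 3]
Compare 5 vs 14: take 5 from left. Merged: [2, 3, 5]
Compare 13 vs 14: take 13 from left. Merged: [2, 3, 5, 13]
Compare 14 vs 14: take 14 from left. Merged: [2, 3, 5, 13, 14]
Append remaining from right: [14, 17, 22]. Merged: [2, 3, 5, 13, 14, 14, 17, 22]

Final merged array: [2, 3, 5, 13, 14, 14, 17, 22]
Total comparisons: 5

The merged array is [2, 3, 5, 13, 14, 14, 17, 22], requiring 5 comparisons. The merge step runs in O(n) time where n is the total number of elements.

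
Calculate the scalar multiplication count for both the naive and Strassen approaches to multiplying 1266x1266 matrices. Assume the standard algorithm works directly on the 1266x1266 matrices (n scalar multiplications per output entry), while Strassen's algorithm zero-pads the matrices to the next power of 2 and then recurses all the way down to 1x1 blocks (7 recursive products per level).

Matrix multiplication for 1266x1266 matrices:

Strassen's algorithm requires power-of-2 dimensions. Pad 1266x1266 to 2048x2048 (next power of 2).

Standard algorithm: 1266^3 = 2029089096 multiplications
Strassen's algorithm: 7^(log2(2048)) = 7^11 = 1977326743 multiplications
Savings: 2029089096 - 1977326743 = 51762353 multiplications

Standard: 2029089096 multiplications (1266^3). Strassen: 1977326743 multiplications (7^11, after padding to 2048x2048). Strassen reduces 8 recursive multiplications to 7 at each level.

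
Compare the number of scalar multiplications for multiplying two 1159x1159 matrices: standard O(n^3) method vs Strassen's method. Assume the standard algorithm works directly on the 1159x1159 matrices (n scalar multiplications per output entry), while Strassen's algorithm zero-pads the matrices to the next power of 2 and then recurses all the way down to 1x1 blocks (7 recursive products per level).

Matrix multiplication for 1159x1159 matrices:

Strassen's algorithm requires power-of-2 dimensions. Pad 1159x1159 to 2048x2048 (next power of 2).

Standard algorithm: 1159^3 = 1556862679 multiplications
Strassen's algorithm: 7^(log2(2048)) = 7^11 = 1977326743 multiplications
Difference: 1556862679 - 1977326743 = -420464064 (Strassen uses MORE here due to padding overhead — for small or just-over-power-of-2 n, padding can outweigh the per-level savings)

Standard: 1556862679 multiplications (1159^3). Strassen: 1977326743 multiplications (7^11, after padding to 2048x2048). Strassen reduces 8 recursive multiplications to 7 at each level.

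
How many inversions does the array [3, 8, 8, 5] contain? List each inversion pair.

Finding inversions in [3, 8, 8, 5]:

(1, 3): arr[1]=8 > arr[3]=5
(2, 3): arr[2]=8 > arr[3]=5

Total inversions: 2

The array has 2 inversion(s): (1,3), (2,3). Each pair (i,j) satisfies i < j and arr[i] > arr[j].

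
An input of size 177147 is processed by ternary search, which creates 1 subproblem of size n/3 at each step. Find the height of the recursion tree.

For divide and conquer with division factor 3:

Problem sizes at each level:
Level 0: 177147
Level 1: 59049
Level 2: 19683
Level 3: 6561
Level 4: 2187
Level 5: 729
Level 6: 243
Level 7: 81
Level 8: 27
Level 9: 9
Level 10: 3
Level 11: 1

The root is level 0 and the size-1 base case is level 11 (the tree spans levels 0 through 11, i.e. 12 levels counting the root), so the depth is the number of divisions: log_3(177147) = 11

The recursion tree depth is log_3(177147) = 11. At each level, the problem size is divided by 3, so it takes 11 divisions to reduce to a base case of size 1. The algorithm makes 1 recursive call at each level.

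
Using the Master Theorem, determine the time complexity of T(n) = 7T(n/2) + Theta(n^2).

Master Theorem for T(n) = 7T(n/2) + O(n^2):

a = 7, b = 2, c = 2
log_b(a) = log_2(7) = 2.8074

Case 1: c = 2 < log_2(7) = 2.8074
T(n) = O(n^(log_2 7))

For T(n) = 7T(n/2) + O(n^2): log_2(7) = 2.8074. This is Case 1 of the Master Theorem (c < log_b(a), work dominated by leaves), giving O(n^(log_2 7)).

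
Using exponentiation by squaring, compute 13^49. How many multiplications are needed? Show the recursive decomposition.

Computing 13^49 by squaring (build up from 13^1; each line after the first costs one multiplication):

13^1 = 13
13^2 = (13^1)^2 = 13^2 = 169
13^3 = 13 * 13^2 = 13 * 169 = 2197
13^6 = (13^3)^2 = 2197^2 = 4826809
13^12 = (13^6)^2 = 4826809^2 = 23298085122481
13^24 = (13^12)^2 = 23298085122481^2 = 542800770374370512771595361
13^48 = (13^24)^2 = 542800770374370512771595361^2 = 294632676319010105335586872991323185304149065116720321
13^49 = 13 * 13^48 = 13 * 294632676319010105335586872991323185304149065116720321 = 3830224792147131369362629348887201408953937846517364173

Result: 3830224792147131369362629348887201408953937846517364173
Multiplications needed: 7 (7 lines after 13^1)

13^49 = 3830224792147131369362629348887201408953937846517364173. Using exponentiation by squaring, this requires 7 multiplications. The key idea: if the exponent is even, square the half-power; if odd, multiply by the base once.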